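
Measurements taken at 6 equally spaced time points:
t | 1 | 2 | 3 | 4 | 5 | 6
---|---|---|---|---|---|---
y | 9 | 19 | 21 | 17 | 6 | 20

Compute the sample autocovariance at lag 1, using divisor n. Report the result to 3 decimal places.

-8.685

Mean ȳ = (9 + 19 + 21 + 17 + 6 + 20)/6 = 15.3333
Deviations: -6.3333, 3.6667, 5.6667, 1.6667, -9.3333, 4.6667
Σ_{t=1}^{5}(y_t−ȳ)(y_{t+1}−ȳ) = -52.1111
γ_1 = -52.1111 / 6 = -8.685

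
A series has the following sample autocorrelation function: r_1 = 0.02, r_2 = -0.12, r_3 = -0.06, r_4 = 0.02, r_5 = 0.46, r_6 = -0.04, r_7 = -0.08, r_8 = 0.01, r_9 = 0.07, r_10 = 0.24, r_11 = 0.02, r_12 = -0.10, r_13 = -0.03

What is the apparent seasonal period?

The largest autocorrelation is r_5 = 0.46, with a weaker echo at lag 10 (0.24); the remaining lags stay at or below 0.07.
The dominant spike at lag 5 indicates a seasonal period of 5.

5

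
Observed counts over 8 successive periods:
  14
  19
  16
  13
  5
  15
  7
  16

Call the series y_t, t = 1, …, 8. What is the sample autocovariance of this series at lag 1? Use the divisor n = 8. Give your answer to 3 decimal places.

Mean ȳ = (14 + 19 + 16 + 13 + 5 + 15 + 7 + 16)/8 = 13.1250
Deviations: 0.8750, 5.8750, 2.8750, -0.1250, -8.1250, 1.8750, -6.1250, 2.8750
Σ_{t=1}^{7}(y_t−ȳ)(y_{t+1}−ȳ) = -21.6406
γ_1 = -21.6406 / 8 = -2.705

-2.705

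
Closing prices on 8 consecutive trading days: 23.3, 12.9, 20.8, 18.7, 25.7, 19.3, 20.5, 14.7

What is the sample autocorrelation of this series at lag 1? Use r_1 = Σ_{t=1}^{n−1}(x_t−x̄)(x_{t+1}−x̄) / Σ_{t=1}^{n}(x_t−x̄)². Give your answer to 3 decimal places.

-0.374

Mean x̄ = (23.3 + 12.9 + 20.8 + 18.7 + 25.7 + 19.3 + 20.5 + 14.7)/8 = 19.4875
Deviations from mean: 3.8125, -6.5875, 1.3125, -0.7875, 6.2125, -0.1875, 1.0125, -4.7875
Numerator Σ_{t=1}^{7}(x_t−x̄)(x_{t+1}−x̄) = -45.8889
Denominator Σ(x_t−x̄)² = 122.8488
r_1 = -45.8889 / 122.8488 = -0.374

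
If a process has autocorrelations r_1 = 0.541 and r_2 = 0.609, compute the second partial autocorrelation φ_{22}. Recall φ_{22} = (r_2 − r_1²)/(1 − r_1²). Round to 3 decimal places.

0.447

φ_{22} = (r_2 − r_1²) / (1 − r_1²)
r_1² = (0.541)² = 0.292681
Numerator = 0.609 − 0.2927 = 0.3163; denominator = 1 − 0.2927 = 0.7073
φ_{22} = 0.3163 / 0.7073 = 0.447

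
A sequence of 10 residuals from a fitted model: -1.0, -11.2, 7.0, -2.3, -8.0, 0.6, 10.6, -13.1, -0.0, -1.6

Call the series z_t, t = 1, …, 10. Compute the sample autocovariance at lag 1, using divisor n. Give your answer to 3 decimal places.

Mean z̄ = (-1.0 − 11.2 + 7.0 − 2.3 − 8.0 + 0.6 + 10.6 − 13.1 − 0.0 − 1.6)/10 = -1.9000
Σ_{t=1}^{9}(z_t−z̄)(z_{t+1}−z̄) = -236.9700
γ_1 = -236.9700 / 10 = -23.697

-23.697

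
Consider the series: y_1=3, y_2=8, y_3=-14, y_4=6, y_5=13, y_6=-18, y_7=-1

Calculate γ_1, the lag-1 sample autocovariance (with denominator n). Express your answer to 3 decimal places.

Mean ȳ = (3 + 8 − 14 + 6 + 13 − 18 − 1)/7 = -0.4286
Deviations: 3.4286, 8.4286, -13.5714, 6.4286, 13.4286, -17.5714, -0.5714
Σ_{t=1}^{6}(y_t−ȳ)(y_{t+1}−ȳ) = -312.3265
γ_1 = -312.3265 / 7 = -44.618

-44.618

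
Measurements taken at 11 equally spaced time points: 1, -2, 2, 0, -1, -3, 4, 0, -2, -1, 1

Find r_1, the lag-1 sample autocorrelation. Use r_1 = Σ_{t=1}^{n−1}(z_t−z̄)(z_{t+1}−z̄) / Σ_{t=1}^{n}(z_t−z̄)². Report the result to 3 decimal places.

-0.349

Mean z̄ = (1 − 2 + 2 + 0 − 1 − 3 + 4 + 0 − 2 − 1 + 1)/11 = -0.0909
Numerator Σ_{t=1}^{10}(z_t−z̄)(z_{t+1}−z̄) = -14.2810
Denominator Σ(z_t−z̄)² = 40.9091
r_1 = -14.2810 / 40.9091 = -0.349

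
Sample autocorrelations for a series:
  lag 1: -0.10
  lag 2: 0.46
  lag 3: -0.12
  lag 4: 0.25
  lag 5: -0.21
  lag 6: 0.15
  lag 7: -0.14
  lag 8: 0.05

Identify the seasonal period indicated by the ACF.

The largest autocorrelation is r_2 = 0.46, with weaker echoes at lags 4 (0.25) and 6 (0.15); the remaining lags stay at or below 0.05.
The dominant spike at lag 2 indicates a seasonal period of 2.

2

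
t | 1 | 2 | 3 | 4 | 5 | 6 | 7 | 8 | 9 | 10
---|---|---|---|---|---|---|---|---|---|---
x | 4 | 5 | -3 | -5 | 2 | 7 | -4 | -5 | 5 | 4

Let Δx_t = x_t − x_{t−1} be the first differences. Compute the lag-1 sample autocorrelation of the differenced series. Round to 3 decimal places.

First differences Δx: 1, -8, -2, 7, 5, -11, -1, 10, -1
Mean of differences = 0.0000
Numerator Σ(Δx_t−Δx̄)(Δx_{t+1}−Δx̄) = -35.0000
Denominator Σ(Δx_t−Δx̄)² = 366.0000
r_1(Δx) = -35.0000 / 366.0000 = -0.096

-0.096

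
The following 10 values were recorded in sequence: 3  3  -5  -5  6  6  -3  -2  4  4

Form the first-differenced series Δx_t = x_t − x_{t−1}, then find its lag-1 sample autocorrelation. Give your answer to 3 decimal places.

First differences Δx: 0, -8, 0, 11, 0, -9, 1, 6, 0
Mean of differences = 0.1111
Numerator Σ(Δx_t−Δx̄)(Δx_{t+1}−Δx̄) = -3.1235
Denominator Σ(Δx_t−Δx̄)² = 302.8889
r_1(Δx) = -3.1235 / 302.8889 = -0.010

-0.010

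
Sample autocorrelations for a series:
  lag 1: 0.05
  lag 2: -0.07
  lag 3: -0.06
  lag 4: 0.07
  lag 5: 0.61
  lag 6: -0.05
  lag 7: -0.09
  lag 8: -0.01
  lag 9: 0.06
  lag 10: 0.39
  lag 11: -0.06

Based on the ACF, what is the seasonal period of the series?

5

The largest autocorrelation is r_5 = 0.61, with a weaker echo at lag 10 (0.39); the remaining lags stay at or below 0.07.
The dominant spike at lag 5 indicates a seasonal period of 5.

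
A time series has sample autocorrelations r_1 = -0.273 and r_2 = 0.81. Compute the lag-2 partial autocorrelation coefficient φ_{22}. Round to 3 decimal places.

0.795

φ_{22} = (r_2 − r_1²) / (1 − r_1²)
r_1² = (-0.273)² = 0.074529
Numerator = 0.81 − 0.0745 = 0.7355; denominator = 1 − 0.0745 = 0.9255
φ_{22} = 0.7355 / 0.9255 = 0.795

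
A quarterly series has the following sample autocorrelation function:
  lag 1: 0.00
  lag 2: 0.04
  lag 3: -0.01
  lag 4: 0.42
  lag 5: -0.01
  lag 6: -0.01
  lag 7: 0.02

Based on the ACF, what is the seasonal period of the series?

The largest autocorrelation is r_4 = 0.42; the remaining lags stay at or below 0.04.
The dominant spike at lag 4 indicates a seasonal period of 4.

4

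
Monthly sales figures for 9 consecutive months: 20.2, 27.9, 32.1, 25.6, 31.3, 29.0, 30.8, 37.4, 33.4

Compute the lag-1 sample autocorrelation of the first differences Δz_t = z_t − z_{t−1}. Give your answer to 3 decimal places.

-0.415

First differences Δz: 7.7, 4.2, -6.5, 5.7, -2.3, 1.8, 6.6, -4.0
Mean of differences = 1.6500
Numerator Σ(Δz_t−Δz̄)(Δz_{t+1}−Δz̄) = -82.1775
Denominator Σ(Δz_t−Δz̄)² = 197.9800
r_1(Δz) = -82.1775 / 197.9800 = -0.415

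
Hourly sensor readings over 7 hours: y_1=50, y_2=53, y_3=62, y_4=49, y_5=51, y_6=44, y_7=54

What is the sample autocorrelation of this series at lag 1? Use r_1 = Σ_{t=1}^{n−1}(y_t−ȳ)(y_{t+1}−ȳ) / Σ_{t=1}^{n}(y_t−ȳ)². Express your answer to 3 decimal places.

-0.149

Mean ȳ = (50 + 53 + 62 + 49 + 51 + 44 + 54)/7 = 51.8571
Deviations from mean: -1.8571, 1.1429, 10.1429, -2.8571, -0.8571, -7.8571, 2.1429
Numerator Σ_{t=1}^{6}(y_t−ȳ)(y_{t+1}−ȳ) = -27.1633
Denominator Σ(y_t−ȳ)² = 182.8571
r_1 = -27.1633 / 182.8571 = -0.149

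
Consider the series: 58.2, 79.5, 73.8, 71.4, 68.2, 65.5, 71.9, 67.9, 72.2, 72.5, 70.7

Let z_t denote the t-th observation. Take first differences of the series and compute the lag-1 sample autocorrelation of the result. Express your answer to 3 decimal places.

First differences Δz: 21.3, -5.7, -2.4, -3.2, -2.7, 6.4, -4.0, 4.3, 0.3, -1.8
Mean of differences = 1.2500
Numerator Σ(Δz_t−Δz̄)(Δz_{t+1}−Δz̄) = -143.5525
Denominator Σ(Δz_t−Δz̄)² = 572.6250
r_1(Δz) = -143.5525 / 572.6250 = -0.251

-0.251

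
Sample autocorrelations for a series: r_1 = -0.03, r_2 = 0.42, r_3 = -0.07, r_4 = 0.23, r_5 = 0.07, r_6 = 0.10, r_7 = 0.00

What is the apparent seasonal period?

2

The largest autocorrelation is r_2 = 0.42, with a weaker echo at lag 4 (0.23); the remaining lags stay at or below 0.10.
The dominant spike at lag 2 indicates a seasonal period of 2.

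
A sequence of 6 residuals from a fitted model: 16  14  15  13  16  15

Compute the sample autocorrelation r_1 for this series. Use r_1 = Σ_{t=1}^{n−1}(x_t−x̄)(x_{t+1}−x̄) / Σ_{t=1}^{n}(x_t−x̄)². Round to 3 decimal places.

Mean x̄ = (16 + 14 + 15 + 13 + 16 + 15)/6 = 14.8333
Deviations from mean: 1.1667, -0.8333, 0.1667, -1.8333, 1.1667, 0.1667
Σ(x_t−x̄)(x_{t+1}−x̄) = (-0.9722) + (-0.1389) + (-0.3056) + (-2.1389) + (0.1944) = -3.3611
Denominator Σ(x_t−x̄)² = 6.8333
r_1 = -3.3611 / 6.8333 = -0.492

-0.492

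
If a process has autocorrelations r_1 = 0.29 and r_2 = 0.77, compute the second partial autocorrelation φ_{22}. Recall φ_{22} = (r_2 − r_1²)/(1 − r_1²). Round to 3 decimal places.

0.749

φ_{22} = (r_2 − r_1²) / (1 − r_1²)
r_1² = (0.29)² = 0.0841
Numerator = 0.77 − 0.0841 = 0.6859; denominator = 1 − 0.0841 = 0.9159
φ_{22} = 0.6859 / 0.9159 = 0.749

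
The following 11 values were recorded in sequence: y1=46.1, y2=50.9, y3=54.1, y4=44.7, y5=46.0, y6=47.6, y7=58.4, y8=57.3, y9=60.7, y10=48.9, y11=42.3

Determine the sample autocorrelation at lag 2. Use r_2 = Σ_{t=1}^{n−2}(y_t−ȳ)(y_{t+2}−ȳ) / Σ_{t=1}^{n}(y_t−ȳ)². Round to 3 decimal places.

Mean ȳ = (46.1 + 50.9 + 54.1 + 44.7 + 46.0 + 47.6 + 58.4 + 57.3 + 60.7 + 48.9 + 42.3)/11 = 50.6364
Numerator Σ_{t=1}^{9}(y_t−ȳ)(y_{t+2}−ȳ) = -88.8736
Denominator Σ(y_t−ȳ)² = 377.0655
r_2 = -88.8736 / 377.0655 = -0.236

-0.236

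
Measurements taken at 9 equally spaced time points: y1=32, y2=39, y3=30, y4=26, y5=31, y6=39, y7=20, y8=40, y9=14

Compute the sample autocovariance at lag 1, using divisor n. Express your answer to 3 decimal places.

Mean ȳ = (32 + 39 + 30 + 26 + 31 + 39 + 20 + 40 + 14)/9 = 30.1111
Σ_{t=1}^{8}(y_t−ȳ)(y_{t+1}−ȳ) = -328.6790
γ_1 = -328.6790 / 9 = -36.520

-36.520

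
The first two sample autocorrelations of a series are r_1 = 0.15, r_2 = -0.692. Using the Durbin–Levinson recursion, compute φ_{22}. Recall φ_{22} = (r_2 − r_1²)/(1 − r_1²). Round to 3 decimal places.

φ_{22} = (r_2 − r_1²) / (1 − r_1²)
r_1² = (0.15)² = 0.0225
Numerator = -0.692 − 0.0225 = -0.7145; denominator = 1 − 0.0225 = 0.9775
φ_{22} = -0.7145 / 0.9775 = -0.731

-0.731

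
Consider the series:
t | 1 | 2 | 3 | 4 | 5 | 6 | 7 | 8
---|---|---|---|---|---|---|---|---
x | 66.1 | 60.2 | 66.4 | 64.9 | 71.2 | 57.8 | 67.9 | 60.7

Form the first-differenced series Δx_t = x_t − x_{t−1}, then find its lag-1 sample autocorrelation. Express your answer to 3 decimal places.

-0.771

First differences Δx: -5.9, 6.2, -1.5, 6.3, -13.4, 10.1, -7.2
Mean of differences = -0.7714
Numerator Σ(Δx_t−Δx̄)(Δx_{t+1}−Δx̄) = -342.4651
Denominator Σ(Δx_t−Δx̄)² = 444.4343
r_1(Δx) = -342.4651 / 444.4343 = -0.771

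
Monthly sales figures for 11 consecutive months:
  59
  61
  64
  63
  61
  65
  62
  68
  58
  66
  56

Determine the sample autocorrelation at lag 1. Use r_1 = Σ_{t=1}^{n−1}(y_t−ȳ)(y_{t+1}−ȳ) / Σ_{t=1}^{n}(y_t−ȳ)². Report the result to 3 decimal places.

Mean ȳ = (59 + 61 + 64 + 63 + 61 + 65 + 62 + 68 + 58 + 66 + 56)/11 = 62.0909
Numerator Σ_{t=1}^{10}(y_t−ȳ)(y_{t+1}−ȳ) = -65.9174
Denominator Σ(y_t−ȳ)² = 128.9091
r_1 = -65.9174 / 128.9091 = -0.511

-0.511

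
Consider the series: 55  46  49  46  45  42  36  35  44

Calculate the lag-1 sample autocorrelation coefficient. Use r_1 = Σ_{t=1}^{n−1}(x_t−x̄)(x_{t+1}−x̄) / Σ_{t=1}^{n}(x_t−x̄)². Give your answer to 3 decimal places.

Mean x̄ = (55 + 46 + 49 + 46 + 45 + 42 + 36 + 35 + 44)/9 = 44.2222
Numerator Σ_{t=1}^{8}(x_t−x̄)(x_{t+1}−x̄) = 131.9506
Denominator Σ(x_t−x̄)² = 303.5556
r_1 = 131.9506 / 303.5556 = 0.435

0.435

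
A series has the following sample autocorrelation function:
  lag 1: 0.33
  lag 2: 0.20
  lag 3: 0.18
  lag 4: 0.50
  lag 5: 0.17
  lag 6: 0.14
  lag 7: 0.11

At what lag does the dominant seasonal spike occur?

4

The largest autocorrelation is r_4 = 0.50; the remaining lags stay at or below 0.33. The elevated value at lag 1 (0.33), dropping to 0.20 at lag 2, reflects decaying short-term dependence rather than seasonality.
The dominant spike at lag 4 indicates a seasonal period of 4.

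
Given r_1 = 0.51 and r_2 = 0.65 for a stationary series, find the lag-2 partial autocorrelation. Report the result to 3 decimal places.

φ_{22} = (r_2 − r_1²) / (1 − r_1²)
r_1² = (0.51)² = 0.2601
Numerator = 0.65 − 0.2601 = 0.3899; denominator = 1 − 0.2601 = 0.7399
φ_{22} = 0.3899 / 0.7399 = 0.527

0.527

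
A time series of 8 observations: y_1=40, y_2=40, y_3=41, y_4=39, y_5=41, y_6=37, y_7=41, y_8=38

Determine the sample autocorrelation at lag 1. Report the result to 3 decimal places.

-0.662

Mean ȳ = (40 + 40 + 41 + 39 + 41 + 37 + 41 + 38)/8 = 39.6250
Deviations from mean: 0.3750, 0.3750, 1.3750, -0.6250, 1.3750, -2.6250, 1.3750, -1.6250
Numerator Σ_{t=1}^{7}(y_t−ȳ)(y_{t+1}−ȳ) = -10.5156
Denominator Σ(y_t−ȳ)² = 15.8750
r_1 = -10.5156 / 15.8750 = -0.662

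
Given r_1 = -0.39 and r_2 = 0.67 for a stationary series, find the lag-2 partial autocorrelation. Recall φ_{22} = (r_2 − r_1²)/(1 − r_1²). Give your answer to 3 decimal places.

φ_{22} = (r_2 − r_1²) / (1 − r_1²)
r_1² = (-0.39)² = 0.1521
Numerator = 0.67 − 0.1521 = 0.5179; denominator = 1 − 0.1521 = 0.8479
φ_{22} = 0.5179 / 0.8479 = 0.611

0.611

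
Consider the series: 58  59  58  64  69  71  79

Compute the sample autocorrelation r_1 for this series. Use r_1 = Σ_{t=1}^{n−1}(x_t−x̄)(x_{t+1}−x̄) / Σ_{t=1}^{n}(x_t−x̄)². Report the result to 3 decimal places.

0.515

Mean x̄ = (58 + 59 + 58 + 64 + 69 + 71 + 79)/7 = 65.4286
Deviations from mean: -7.4286, -6.4286, -7.4286, -1.4286, 3.5714, 5.5714, 13.5714
Numerator Σ_{t=1}^{6}(x_t−x̄)(x_{t+1}−x̄) = 196.5306
Denominator Σ(x_t−x̄)² = 381.7143
r_1 = 196.5306 / 381.7143 = 0.515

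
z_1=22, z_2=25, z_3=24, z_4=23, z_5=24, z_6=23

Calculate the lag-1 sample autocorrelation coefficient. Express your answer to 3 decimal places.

Mean z̄ = (22 + 25 + 24 + 23 + 24 + 23)/6 = 23.5000
Deviations from mean: -1.5000, 1.5000, 0.5000, -0.5000, 0.5000, -0.5000
Σ(z_t−z̄)(z_{t+1}−z̄) = (-2.2500) + (0.7500) + (-0.2500) + (-0.2500) + (-0.2500) = -2.2500
Denominator Σ(z_t−z̄)² = 5.5000
r_1 = -2.2500 / 5.5000 = -0.409

-0.409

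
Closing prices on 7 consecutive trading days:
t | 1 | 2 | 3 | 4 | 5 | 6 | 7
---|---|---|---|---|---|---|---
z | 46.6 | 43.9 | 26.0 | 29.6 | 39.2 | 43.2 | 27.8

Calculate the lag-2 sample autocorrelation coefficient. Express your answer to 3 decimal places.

-0.573

Mean z̄ = (46.6 + 43.9 + 26.0 + 29.6 + 39.2 + 43.2 + 27.8)/7 = 36.6143
Deviations from mean: 9.9857, 7.2857, -10.6143, -7.0143, 2.5857, 6.5857, -8.8143
Numerator Σ_{t=1}^{5}(z_t−z̄)(z_{t+2}−z̄) = -253.5261
Denominator Σ(z_t−z̄)² = 442.4086
r_2 = -253.5261 / 442.4086 = -0.573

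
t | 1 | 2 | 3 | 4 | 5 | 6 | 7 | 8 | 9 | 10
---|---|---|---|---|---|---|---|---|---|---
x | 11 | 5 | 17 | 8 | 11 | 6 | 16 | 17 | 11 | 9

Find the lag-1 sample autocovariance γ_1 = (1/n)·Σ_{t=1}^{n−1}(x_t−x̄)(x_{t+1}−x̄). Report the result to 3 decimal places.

-4.931

Mean x̄ = (11 + 5 + 17 + 8 + 11 + 6 + 16 + 17 + 11 + 9)/10 = 11.1000
Σ_{t=1}^{9}(x_t−x̄)(x_{t+1}−x̄) = -49.3100
γ_1 = -49.3100 / 10 = -4.931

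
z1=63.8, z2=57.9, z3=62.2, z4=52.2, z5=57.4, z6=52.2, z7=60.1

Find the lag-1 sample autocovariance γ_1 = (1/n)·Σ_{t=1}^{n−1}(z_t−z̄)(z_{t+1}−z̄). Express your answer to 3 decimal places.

Mean z̄ = (63.8 + 57.9 + 62.2 + 52.2 + 57.4 + 52.2 + 60.1)/7 = 57.9714
Σ_{t=1}^{6}(z_t−z̄)(z_{t+1}−z̄) = -30.8122
γ_1 = -30.8122 / 7 = -4.402

-4.402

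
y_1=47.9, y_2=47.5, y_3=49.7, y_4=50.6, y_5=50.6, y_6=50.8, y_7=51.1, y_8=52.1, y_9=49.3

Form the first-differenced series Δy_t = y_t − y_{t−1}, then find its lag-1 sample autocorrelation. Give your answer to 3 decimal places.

-0.150

First differences Δy: -0.4, 2.2, 0.9, 0.0, 0.2, 0.3, 1.0, -2.8
Mean of differences = 0.1750
Numerator Σ(Δy_t−Δȳ)(Δy_{t+1}−Δȳ) = -2.1756
Denominator Σ(Δy_t−Δȳ)² = 14.5350
r_1(Δy) = -2.1756 / 14.5350 = -0.150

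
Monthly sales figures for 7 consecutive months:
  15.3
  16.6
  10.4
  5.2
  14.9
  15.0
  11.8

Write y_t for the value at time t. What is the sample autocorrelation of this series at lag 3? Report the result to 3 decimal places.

-0.097

Mean ȳ = (15.3 + 16.6 + 10.4 + 5.2 + 14.9 + 15.0 + 11.8)/7 = 12.7429
Numerator Σ_{t=1}^{4}(y_t−ȳ)(y_{t+3}−ȳ) = -9.1441
Denominator Σ(y_t−ȳ)² = 94.4371
r_3 = -9.1441 / 94.4371 = -0.097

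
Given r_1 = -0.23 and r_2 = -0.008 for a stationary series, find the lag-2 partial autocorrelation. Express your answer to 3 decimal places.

φ_{22} = (r_2 − r_1²) / (1 − r_1²)
r_1² = (-0.23)² = 0.0529
Numerator = -0.008 − 0.0529 = -0.0609; denominator = 1 − 0.0529 = 0.9471
φ_{22} = -0.0609 / 0.9471 = -0.064

-0.064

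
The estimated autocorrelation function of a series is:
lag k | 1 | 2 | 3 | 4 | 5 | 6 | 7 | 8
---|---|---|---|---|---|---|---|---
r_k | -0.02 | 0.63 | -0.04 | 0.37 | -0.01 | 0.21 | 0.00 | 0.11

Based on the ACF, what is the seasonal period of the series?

The largest autocorrelation is r_2 = 0.63, with weaker echoes at lags 4 (0.37) and 6 (0.21); the remaining lags stay at or below 0.11.
The dominant spike at lag 2 indicates a seasonal period of 2.

2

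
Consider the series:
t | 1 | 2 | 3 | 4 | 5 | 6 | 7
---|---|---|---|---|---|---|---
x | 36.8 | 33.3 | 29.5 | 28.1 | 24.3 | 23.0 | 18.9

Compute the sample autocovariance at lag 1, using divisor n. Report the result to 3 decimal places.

Mean x̄ = (36.8 + 33.3 + 29.5 + 28.1 + 24.3 + 23.0 + 18.9)/7 = 27.7000
Σ_{t=1}^{6}(x_t−x̄)(x_{t+1}−x̄) = 117.7400
γ_1 = 117.7400 / 7 = 16.820

16.820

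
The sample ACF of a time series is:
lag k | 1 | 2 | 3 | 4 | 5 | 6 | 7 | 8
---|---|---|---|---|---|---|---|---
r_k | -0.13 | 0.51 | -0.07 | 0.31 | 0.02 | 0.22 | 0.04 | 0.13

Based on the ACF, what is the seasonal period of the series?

The largest autocorrelation is r_2 = 0.51, with weaker echoes at lags 4 (0.31) and 6 (0.22); the remaining lags stay at or below 0.13.
The dominant spike at lag 2 indicates a seasonal period of 2.

2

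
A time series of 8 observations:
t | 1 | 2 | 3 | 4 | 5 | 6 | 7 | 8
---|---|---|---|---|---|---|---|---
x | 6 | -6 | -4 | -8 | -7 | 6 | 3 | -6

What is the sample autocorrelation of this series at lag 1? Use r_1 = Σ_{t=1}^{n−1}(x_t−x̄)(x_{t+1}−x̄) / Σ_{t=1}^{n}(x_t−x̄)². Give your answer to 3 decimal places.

-0.008

Mean x̄ = (6 − 6 − 4 − 8 − 7 + 6 + 3 − 6)/8 = -2.0000
Deviations from mean: 8.0000, -4.0000, -2.0000, -6.0000, -5.0000, 8.0000, 5.0000, -4.0000
Σ(x_t−x̄)(x_{t+1}−x̄) = (-32.0000) + (8.0000) + (12.0000) + (30.0000) + (-40.0000) + (40.0000) + (-20.0000) = -2.0000
Denominator Σ(x_t−x̄)² = 250.0000
r_1 = -2.0000 / 250.0000 = -0.008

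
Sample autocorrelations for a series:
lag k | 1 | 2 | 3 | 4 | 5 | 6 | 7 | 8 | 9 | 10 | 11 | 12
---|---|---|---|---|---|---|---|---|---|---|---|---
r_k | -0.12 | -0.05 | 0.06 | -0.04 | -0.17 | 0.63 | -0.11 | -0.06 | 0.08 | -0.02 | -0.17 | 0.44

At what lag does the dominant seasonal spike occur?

The largest autocorrelation is r_6 = 0.63, with a weaker echo at lag 12 (0.44); the remaining lags stay at or below 0.08.
The dominant spike at lag 6 indicates a seasonal period of 6.

6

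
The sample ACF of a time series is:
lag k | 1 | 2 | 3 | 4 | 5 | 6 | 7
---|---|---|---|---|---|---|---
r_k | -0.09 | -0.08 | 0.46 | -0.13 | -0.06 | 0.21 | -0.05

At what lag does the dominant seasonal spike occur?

3

The largest autocorrelation is r_3 = 0.46, with a weaker echo at lag 6 (0.21); the remaining lags stay at or below -0.05.
The dominant spike at lag 3 indicates a seasonal period of 3.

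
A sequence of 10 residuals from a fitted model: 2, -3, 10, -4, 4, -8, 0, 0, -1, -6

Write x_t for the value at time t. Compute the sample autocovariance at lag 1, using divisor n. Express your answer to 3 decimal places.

-11.956

Mean x̄ = (2 − 3 + 10 − 4 + 4 − 8 + 0 + 0 − 1 − 6)/10 = -0.6000
Σ_{t=1}^{9}(x_t−x̄)(x_{t+1}−x̄) = -119.5600
γ_1 = -119.5600 / 10 = -11.956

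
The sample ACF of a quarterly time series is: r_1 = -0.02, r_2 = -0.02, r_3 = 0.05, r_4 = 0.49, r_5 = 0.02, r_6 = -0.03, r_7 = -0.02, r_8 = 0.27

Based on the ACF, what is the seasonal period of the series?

4

The largest autocorrelation is r_4 = 0.49, with a weaker echo at lag 8 (0.27); the remaining lags stay at or below 0.05.
The dominant spike at lag 4 indicates a seasonal period of 4.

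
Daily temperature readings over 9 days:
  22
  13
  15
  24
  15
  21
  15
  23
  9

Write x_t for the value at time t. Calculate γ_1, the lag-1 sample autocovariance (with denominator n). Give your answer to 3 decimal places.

Mean x̄ = (22 + 13 + 15 + 24 + 15 + 21 + 15 + 23 + 9)/9 = 17.4444
Σ_{t=1}^{8}(x_t−x̄)(x_{t+1}−x̄) = -119.3086
γ_1 = -119.3086 / 9 = -13.257

-13.257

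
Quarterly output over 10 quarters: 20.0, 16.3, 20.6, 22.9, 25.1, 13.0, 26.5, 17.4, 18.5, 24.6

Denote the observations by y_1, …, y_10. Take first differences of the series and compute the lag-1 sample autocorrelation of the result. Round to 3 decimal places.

First differences Δy: -3.7, 4.3, 2.3, 2.2, -12.1, 13.5, -9.1, 1.1, 6.1
Mean of differences = 0.5111
Numerator Σ(Δy_t−Δȳ)(Δy_{t+1}−Δȳ) = -318.4657
Denominator Σ(Δy_t−Δȳ)² = 489.8489
r_1(Δy) = -318.4657 / 489.8489 = -0.650

-0.650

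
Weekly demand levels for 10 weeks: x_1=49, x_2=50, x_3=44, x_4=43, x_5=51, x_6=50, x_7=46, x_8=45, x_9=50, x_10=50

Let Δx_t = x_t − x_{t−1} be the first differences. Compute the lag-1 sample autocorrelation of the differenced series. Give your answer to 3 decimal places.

-0.090

First differences Δx: 1, -6, -1, 8, -1, -4, -1, 5, 0
Mean of differences = 0.1111
Numerator Σ(Δx_t−Δx̄)(Δx_{t+1}−Δx̄) = -13.0123
Denominator Σ(Δx_t−Δx̄)² = 144.8889
r_1(Δx) = -13.0123 / 144.8889 = -0.090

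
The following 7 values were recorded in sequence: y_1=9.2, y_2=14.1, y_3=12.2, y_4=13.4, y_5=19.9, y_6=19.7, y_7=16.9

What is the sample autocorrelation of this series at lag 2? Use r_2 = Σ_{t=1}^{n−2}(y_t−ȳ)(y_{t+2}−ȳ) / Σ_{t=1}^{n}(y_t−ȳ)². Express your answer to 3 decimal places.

0.060

Mean ȳ = (9.2 + 14.1 + 12.2 + 13.4 + 19.9 + 19.7 + 16.9)/7 = 15.0571
Deviations from mean: -5.8571, -0.9571, -2.8571, -1.6571, 4.8429, 4.6429, 1.8429
Σ(y_t−ȳ)(y_{t+2}−ȳ) = (16.7347) + (1.5861) + (-13.8367) + (-7.6939) + (8.9247) = 5.7149
Denominator Σ(y_t−ȳ)² = 94.5371
r_2 = 5.7149 / 94.5371 = 0.060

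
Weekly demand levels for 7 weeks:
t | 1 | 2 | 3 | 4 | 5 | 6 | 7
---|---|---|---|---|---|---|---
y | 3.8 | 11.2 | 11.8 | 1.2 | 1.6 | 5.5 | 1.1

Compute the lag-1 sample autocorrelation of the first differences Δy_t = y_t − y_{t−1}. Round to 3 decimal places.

-0.122

First differences Δy: 7.4, 0.6, -10.6, 0.4, 3.9, -4.4
Mean of differences = -0.4500
Numerator Σ(Δy_t−Δȳ)(Δy_{t+1}−Δȳ) = -24.5275
Denominator Σ(Δy_t−Δȳ)² = 200.9950
r_1(Δy) = -24.5275 / 200.9950 = -0.122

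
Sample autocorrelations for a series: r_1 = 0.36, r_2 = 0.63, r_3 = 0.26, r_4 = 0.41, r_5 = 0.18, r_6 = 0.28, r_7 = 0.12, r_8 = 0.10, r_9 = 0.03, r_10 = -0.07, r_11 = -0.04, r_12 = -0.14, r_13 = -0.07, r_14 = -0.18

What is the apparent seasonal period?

2

The largest autocorrelation is r_2 = 0.63, with a weaker echo at lag 4 (0.41); the remaining lags stay at or below 0.36.
The dominant spike at lag 2 indicates a seasonal period of 2.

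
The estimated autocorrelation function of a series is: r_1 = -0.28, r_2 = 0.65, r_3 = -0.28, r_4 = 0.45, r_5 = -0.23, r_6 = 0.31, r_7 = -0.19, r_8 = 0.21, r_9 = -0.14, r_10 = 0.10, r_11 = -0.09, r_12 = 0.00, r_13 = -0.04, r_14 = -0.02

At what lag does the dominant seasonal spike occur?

The largest autocorrelation is r_2 = 0.65, with weaker echoes at lags 4 (0.45), 6 (0.31) and 8 (0.21); the remaining lags stay at or below 0.10.
The dominant spike at lag 2 indicates a seasonal period of 2.

2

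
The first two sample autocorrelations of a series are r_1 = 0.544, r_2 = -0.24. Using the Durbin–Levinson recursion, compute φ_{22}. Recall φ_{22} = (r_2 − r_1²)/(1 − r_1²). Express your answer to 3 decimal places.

-0.761

φ_{22} = (r_2 − r_1²) / (1 − r_1²)
r_1² = (0.544)² = 0.295936
Numerator = -0.24 − 0.2959 = -0.5359; denominator = 1 − 0.2959 = 0.7041
φ_{22} = -0.5359 / 0.7041 = -0.761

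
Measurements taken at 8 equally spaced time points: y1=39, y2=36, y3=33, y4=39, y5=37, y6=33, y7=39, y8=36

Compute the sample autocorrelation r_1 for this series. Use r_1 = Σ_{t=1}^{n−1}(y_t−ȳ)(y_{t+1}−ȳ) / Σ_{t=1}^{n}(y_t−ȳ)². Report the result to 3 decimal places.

-0.426

Mean ȳ = (39 + 36 + 33 + 39 + 37 + 33 + 39 + 36)/8 = 36.5000
Numerator Σ_{t=1}^{7}(y_t−ȳ)(y_{t+1}−ȳ) = -18.7500
Denominator Σ(y_t−ȳ)² = 44.0000
r_1 = -18.7500 / 44.0000 = -0.426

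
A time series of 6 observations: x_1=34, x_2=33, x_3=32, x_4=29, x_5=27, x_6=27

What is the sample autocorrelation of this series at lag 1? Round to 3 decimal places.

Mean x̄ = (34 + 33 + 32 + 29 + 27 + 27)/6 = 30.3333
Σ(x_t−x̄)(x_{t+1}−x̄) = (9.7778) + (4.4444) + (-2.2222) + (4.4444) + (11.1111) = 27.5556
Denominator Σ(x_t−x̄)² = 47.3333
r_1 = 27.5556 / 47.3333 = 0.582

0.582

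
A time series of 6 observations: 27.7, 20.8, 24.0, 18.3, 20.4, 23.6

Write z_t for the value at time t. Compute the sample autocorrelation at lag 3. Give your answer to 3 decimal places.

-0.300

Mean z̄ = (27.7 + 20.8 + 24.0 + 18.3 + 20.4 + 23.6)/6 = 22.4667
Deviations from mean: 5.2333, -1.6667, 1.5333, -4.1667, -2.0667, 1.1333
Σ(z_t−z̄)(z_{t+3}−z̄) = (-21.8056) + (3.4444) + (1.7378) = -16.6233
Denominator Σ(z_t−z̄)² = 55.4333
r_3 = -16.6233 / 55.4333 = -0.300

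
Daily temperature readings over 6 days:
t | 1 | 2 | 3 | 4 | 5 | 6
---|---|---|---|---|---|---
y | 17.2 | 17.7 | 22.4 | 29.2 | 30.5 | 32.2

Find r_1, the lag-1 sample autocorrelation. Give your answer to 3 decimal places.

0.579

Mean ȳ = (17.2 + 17.7 + 22.4 + 29.2 + 30.5 + 32.2)/6 = 24.8667
Deviations from mean: -7.6667, -7.1667, -2.4667, 4.3333, 5.6333, 7.3333
Numerator Σ_{t=1}^{5}(y_t−ȳ)(y_{t+1}−ȳ) = 127.6556
Denominator Σ(y_t−ȳ)² = 220.5133
r_1 = 127.6556 / 220.5133 = 0.579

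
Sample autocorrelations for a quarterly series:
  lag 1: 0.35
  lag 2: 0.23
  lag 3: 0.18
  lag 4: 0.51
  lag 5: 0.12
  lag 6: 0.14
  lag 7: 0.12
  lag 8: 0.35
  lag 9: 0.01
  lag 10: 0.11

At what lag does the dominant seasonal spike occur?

The largest autocorrelation is r_4 = 0.51; the remaining lags stay at or below 0.35. The elevated value at lag 1 (0.35), dropping to 0.23 at lag 2, reflects decaying short-term dependence rather than seasonality.
The dominant spike at lag 4 indicates a seasonal period of 4.

4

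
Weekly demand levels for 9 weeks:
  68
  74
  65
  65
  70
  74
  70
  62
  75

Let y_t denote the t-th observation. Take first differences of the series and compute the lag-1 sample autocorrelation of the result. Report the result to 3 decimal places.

-0.280

First differences Δy: 6, -9, 0, 5, 4, -4, -8, 13
Mean of differences = 0.8750
Numerator Σ(Δy_t−Δȳ)(Δy_{t+1}−Δȳ) = -112.2656
Denominator Σ(Δy_t−Δȳ)² = 400.8750
r_1(Δy) = -112.2656 / 400.8750 = -0.280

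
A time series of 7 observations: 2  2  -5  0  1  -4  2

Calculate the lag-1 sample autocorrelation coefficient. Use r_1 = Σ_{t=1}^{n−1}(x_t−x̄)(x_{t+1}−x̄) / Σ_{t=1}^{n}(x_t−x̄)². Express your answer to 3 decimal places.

Mean x̄ = (2 + 2 − 5 + 0 + 1 − 4 + 2)/7 = -0.2857
Deviations from mean: 2.2857, 2.2857, -4.7143, 0.2857, 1.2857, -3.7143, 2.2857
Σ(x_t−x̄)(x_{t+1}−x̄) = (5.2245) + (-10.7755) + (-1.3469) + (0.3673) + (-4.7755) + (-8.4898) = -19.7959
Denominator Σ(x_t−x̄)² = 53.4286
r_1 = -19.7959 / 53.4286 = -0.371

-0.371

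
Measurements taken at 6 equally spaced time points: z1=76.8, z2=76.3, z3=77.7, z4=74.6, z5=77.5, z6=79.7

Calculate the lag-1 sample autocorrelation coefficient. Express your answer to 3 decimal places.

Mean z̄ = (76.8 + 76.3 + 77.7 + 74.6 + 77.5 + 79.7)/6 = 77.1000
Deviations from mean: -0.3000, -0.8000, 0.6000, -2.5000, 0.4000, 2.6000
Σ(z_t−z̄)(z_{t+1}−z̄) = (0.2400) + (-0.4800) + (-1.5000) + (-1.0000) + (1.0400) = -1.7000
Denominator Σ(z_t−z̄)² = 14.2600
r_1 = -1.7000 / 14.2600 = -0.119

-0.119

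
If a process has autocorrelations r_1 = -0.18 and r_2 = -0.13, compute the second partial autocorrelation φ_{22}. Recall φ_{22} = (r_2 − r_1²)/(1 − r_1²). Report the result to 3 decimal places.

φ_{22} = (r_2 − r_1²) / (1 − r_1²)
r_1² = (-0.18)² = 0.0324
Numerator = -0.13 − 0.0324 = -0.1624; denominator = 1 − 0.0324 = 0.9676
φ_{22} = -0.1624 / 0.9676 = -0.168

-0.168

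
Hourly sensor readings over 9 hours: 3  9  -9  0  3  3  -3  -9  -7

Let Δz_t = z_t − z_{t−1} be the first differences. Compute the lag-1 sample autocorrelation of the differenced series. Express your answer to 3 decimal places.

-0.473

First differences Δz: 6, -18, 9, 3, 0, -6, -6, 2
Mean of differences = -1.2500
Numerator Σ(Δz_t−Δz̄)(Δz_{t+1}−Δz̄) = -243.0625
Denominator Σ(Δz_t−Δz̄)² = 513.5000
r_1(Δz) = -243.0625 / 513.5000 = -0.473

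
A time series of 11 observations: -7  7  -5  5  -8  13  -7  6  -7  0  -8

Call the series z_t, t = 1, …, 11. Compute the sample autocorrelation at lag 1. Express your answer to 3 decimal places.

-0.748

Mean z̄ = (-7 + 7 − 5 + 5 − 8 + 13 − 7 + 6 − 7 + 0 − 8)/11 = -1.0000
Numerator Σ_{t=1}^{10}(z_t−z̄)(z_{t+1}−z̄) = -425.0000
Denominator Σ(z_t−z̄)² = 568.0000
r_1 = -425.0000 / 568.0000 = -0.748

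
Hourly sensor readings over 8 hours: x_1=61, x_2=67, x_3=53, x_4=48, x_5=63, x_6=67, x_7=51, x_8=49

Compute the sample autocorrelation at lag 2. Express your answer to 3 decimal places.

-0.753

Mean x̄ = (61 + 67 + 53 + 48 + 63 + 67 + 51 + 49)/8 = 57.3750
Deviations from mean: 3.6250, 9.6250, -4.3750, -9.3750, 5.6250, 9.6250, -6.3750, -8.3750
Numerator Σ_{t=1}^{6}(x_t−x̄)(x_{t+2}−x̄) = -337.4063
Denominator Σ(x_t−x̄)² = 447.8750
r_2 = -337.4063 / 447.8750 = -0.753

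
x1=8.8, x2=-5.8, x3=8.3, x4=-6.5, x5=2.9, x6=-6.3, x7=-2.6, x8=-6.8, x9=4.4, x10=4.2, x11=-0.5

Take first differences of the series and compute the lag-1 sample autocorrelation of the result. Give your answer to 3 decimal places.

-0.749

First differences Δx: -14.6, 14.1, -14.8, 9.4, -9.2, 3.7, -4.2, 11.2, -0.2, -4.7
Mean of differences = -0.9300
Numerator Σ(Δx_t−Δx̄)(Δx_{t+1}−Δx̄) = -729.6249
Denominator Σ(Δx_t−Δx̄)² = 974.2610
r_1(Δx) = -729.6249 / 974.2610 = -0.749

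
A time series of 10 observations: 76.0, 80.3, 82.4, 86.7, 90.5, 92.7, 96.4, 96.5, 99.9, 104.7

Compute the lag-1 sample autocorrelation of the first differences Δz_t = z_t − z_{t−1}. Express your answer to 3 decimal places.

First differences Δz: 4.3, 2.1, 4.3, 3.8, 2.2, 3.7, 0.1, 3.4, 4.8
Mean of differences = 3.1889
Numerator Σ(Δz_t−Δz̄)(Δz_{t+1}−Δz̄) = -4.7412
Denominator Σ(Δz_t−Δz̄)² = 17.4489
r_1(Δz) = -4.7412 / 17.4489 = -0.272

-0.272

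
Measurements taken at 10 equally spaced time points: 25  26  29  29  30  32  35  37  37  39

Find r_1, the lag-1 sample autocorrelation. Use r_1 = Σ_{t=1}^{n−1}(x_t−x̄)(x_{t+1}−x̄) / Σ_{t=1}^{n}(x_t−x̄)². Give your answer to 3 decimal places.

0.697

Mean x̄ = (25 + 26 + 29 + 29 + 30 + 32 + 35 + 37 + 37 + 39)/10 = 31.9000
Numerator Σ_{t=1}^{9}(x_t−x̄)(x_{t+1}−x̄) = 149.8900
Denominator Σ(x_t−x̄)² = 214.9000
r_1 = 149.8900 / 214.9000 = 0.697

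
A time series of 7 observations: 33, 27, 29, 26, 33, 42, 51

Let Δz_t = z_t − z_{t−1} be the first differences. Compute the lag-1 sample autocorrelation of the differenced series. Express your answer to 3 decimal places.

First differences Δz: -6, 2, -3, 7, 9, 9
Mean of differences = 3.0000
Numerator Σ(Δz_t−Δz̄)(Δz_{t+1}−Δz̄) = 51.0000
Denominator Σ(Δz_t−Δz̄)² = 206.0000
r_1(Δz) = 51.0000 / 206.0000 = 0.248

0.248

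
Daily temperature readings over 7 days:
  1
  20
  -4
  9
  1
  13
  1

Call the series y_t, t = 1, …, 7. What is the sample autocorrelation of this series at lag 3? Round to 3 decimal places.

Mean ȳ = (1 + 20 − 4 + 9 + 1 + 13 + 1)/7 = 5.8571
Numerator Σ_{t=1}^{4}(y_t−ȳ)(y_{t+3}−ȳ) = -169.6327
Denominator Σ(y_t−ȳ)² = 428.8571
r_3 = -169.6327 / 428.8571 = -0.396

-0.396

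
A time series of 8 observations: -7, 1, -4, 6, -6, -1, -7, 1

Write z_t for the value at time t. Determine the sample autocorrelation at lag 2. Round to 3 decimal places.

Mean z̄ = (-7 + 1 − 4 + 6 − 6 − 1 − 7 + 1)/8 = -2.1250
Deviations from mean: -4.8750, 3.1250, -1.8750, 8.1250, -3.8750, 1.1250, -4.8750, 3.1250
Σ(z_t−z̄)(z_{t+2}−z̄) = (9.1406) + (25.3906) + (7.2656) + (9.1406) + (18.8906) + (3.5156) = 73.3438
Denominator Σ(z_t−z̄)² = 152.8750
r_2 = 73.3438 / 152.8750 = 0.480

0.480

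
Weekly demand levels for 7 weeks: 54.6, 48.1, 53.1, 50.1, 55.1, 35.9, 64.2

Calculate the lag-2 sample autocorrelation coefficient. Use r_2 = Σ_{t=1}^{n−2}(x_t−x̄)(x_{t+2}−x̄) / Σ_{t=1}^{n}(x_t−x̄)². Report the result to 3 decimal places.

Mean x̄ = (54.6 + 48.1 + 53.1 + 50.1 + 55.1 + 35.9 + 64.2)/7 = 51.5857
Deviations from mean: 3.0143, -3.4857, 1.5143, -1.4857, 3.5143, -15.6857, 12.6143
Σ(x_t−x̄)(x_{t+2}−x̄) = (4.5645) + (5.1788) + (5.3216) + (23.3045) + (44.3302) = 82.6996
Denominator Σ(x_t−x̄)² = 443.2486
r_2 = 82.6996 / 443.2486 = 0.187

0.187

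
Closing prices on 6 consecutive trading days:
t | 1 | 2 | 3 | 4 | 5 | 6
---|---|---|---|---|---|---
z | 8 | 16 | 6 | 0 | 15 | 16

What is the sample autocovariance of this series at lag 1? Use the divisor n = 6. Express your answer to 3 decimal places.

-2.588

Mean z̄ = (8 + 16 + 6 + 0 + 15 + 16)/6 = 10.1667
Deviations: -2.1667, 5.8333, -4.1667, -10.1667, 4.8333, 5.8333
Σ_{t=1}^{5}(z_t−z̄)(z_{t+1}−z̄) = -15.5278
γ_1 = -15.5278 / 6 = -2.588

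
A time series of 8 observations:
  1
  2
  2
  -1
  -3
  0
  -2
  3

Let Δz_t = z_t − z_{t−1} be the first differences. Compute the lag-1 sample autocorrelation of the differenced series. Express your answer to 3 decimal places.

-0.290

First differences Δz: 1, 0, -3, -2, 3, -2, 5
Mean of differences = 0.2857
Numerator Σ(Δz_t−Δz̄)(Δz_{t+1}−Δz̄) = -14.9388
Denominator Σ(Δz_t−Δz̄)² = 51.4286
r_1(Δz) = -14.9388 / 51.4286 = -0.290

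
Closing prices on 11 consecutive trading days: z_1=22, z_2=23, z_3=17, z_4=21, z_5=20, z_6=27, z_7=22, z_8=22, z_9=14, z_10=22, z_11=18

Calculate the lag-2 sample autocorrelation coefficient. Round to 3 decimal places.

Mean z̄ = (22 + 23 + 17 + 21 + 20 + 27 + 22 + 22 + 14 + 22 + 18)/11 = 20.7273
Numerator Σ_{t=1}^{9}(z_t−z̄)(z_{t+2}−z̄) = 18.7603
Denominator Σ(z_t−z̄)² = 118.1818
r_2 = 18.7603 / 118.1818 = 0.159

0.159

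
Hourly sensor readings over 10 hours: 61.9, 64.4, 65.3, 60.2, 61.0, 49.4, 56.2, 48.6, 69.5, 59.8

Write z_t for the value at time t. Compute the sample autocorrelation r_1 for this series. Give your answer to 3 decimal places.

Mean z̄ = (61.9 + 64.4 + 65.3 + 60.2 + 61.0 + 49.4 + 56.2 + 48.6 + 69.5 + 59.8)/10 = 59.6300
Numerator Σ_{t=1}^{9}(z_t−z̄)(z_{t+1}−z̄) = -6.3949
Denominator Σ(z_t−z̄)² = 397.7810
r_1 = -6.3949 / 397.7810 = -0.016

-0.016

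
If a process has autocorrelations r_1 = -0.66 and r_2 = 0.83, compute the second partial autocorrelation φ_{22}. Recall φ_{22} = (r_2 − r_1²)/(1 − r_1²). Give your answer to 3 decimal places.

φ_{22} = (r_2 − r_1²) / (1 − r_1²)
r_1² = (-0.66)² = 0.4356
Numerator = 0.83 − 0.4356 = 0.3944; denominator = 1 − 0.4356 = 0.5644
φ_{22} = 0.3944 / 0.5644 = 0.699

0.699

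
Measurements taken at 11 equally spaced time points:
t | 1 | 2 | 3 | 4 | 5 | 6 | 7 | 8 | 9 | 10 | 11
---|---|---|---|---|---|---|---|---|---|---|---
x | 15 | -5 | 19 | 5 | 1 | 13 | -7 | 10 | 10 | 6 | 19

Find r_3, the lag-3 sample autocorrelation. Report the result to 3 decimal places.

0.275

Mean x̄ = (15 − 5 + 19 + 5 + 1 + 13 − 7 + 10 + 10 + 6 + 19)/11 = 7.8182
Numerator Σ_{t=1}^{8}(x_t−x̄)(x_{t+3}−x̄) = 214.6281
Denominator Σ(x_t−x̄)² = 779.6364
r_3 = 214.6281 / 779.6364 = 0.275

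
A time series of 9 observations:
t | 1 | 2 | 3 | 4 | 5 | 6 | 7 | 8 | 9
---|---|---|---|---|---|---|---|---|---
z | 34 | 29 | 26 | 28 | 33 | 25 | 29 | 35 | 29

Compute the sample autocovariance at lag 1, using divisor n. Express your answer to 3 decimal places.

Mean z̄ = (34 + 29 + 26 + 28 + 33 + 25 + 29 + 35 + 29)/9 = 29.7778
Σ_{t=1}^{8}(z_t−z̄)(z_{t+1}−z̄) = -19.1605
γ_1 = -19.1605 / 9 = -2.129

-2.129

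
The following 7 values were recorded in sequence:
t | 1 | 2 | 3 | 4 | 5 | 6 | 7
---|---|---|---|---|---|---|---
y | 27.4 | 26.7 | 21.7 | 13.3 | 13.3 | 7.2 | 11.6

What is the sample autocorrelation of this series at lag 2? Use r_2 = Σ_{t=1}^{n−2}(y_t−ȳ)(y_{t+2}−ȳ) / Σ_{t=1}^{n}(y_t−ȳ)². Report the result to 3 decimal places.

Mean ȳ = (27.4 + 26.7 + 21.7 + 13.3 + 13.3 + 7.2 + 11.6)/7 = 17.3143
Deviations from mean: 10.0857, 9.3857, 4.3857, -4.0143, -4.0143, -10.1143, -5.7143
Numerator Σ_{t=1}^{5}(y_t−ȳ)(y_{t+2}−ȳ) = 52.4910
Denominator Σ(y_t−ȳ)² = 376.2286
r_2 = 52.4910 / 376.2286 = 0.140

0.140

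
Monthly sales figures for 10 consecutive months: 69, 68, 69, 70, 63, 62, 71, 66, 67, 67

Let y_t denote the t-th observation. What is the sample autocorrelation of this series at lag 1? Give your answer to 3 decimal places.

-0.080

Mean ȳ = (69 + 68 + 69 + 70 + 63 + 62 + 71 + 66 + 67 + 67)/10 = 67.2000
Numerator Σ_{t=1}^{9}(y_t−ȳ)(y_{t+1}−ȳ) = -6.0400
Denominator Σ(y_t−ȳ)² = 75.6000
r_1 = -6.0400 / 75.6000 = -0.080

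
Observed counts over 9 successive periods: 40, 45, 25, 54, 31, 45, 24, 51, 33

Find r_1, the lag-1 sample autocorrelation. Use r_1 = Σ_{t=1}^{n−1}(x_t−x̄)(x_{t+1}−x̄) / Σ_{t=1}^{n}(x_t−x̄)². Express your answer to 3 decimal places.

Mean x̄ = (40 + 45 + 25 + 54 + 31 + 45 + 24 + 51 + 33)/9 = 38.6667
Numerator Σ_{t=1}^{8}(x_t−x̄)(x_{t+1}−x̄) = -797.4444
Denominator Σ(x_t−x̄)² = 962.0000
r_1 = -797.4444 / 962.0000 = -0.829

-0.829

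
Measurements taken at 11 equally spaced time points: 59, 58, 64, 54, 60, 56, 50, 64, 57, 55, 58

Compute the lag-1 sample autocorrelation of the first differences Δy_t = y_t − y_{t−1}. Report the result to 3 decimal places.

First differences Δy: -1, 6, -10, 6, -4, -6, 14, -7, -2, 3
Mean of differences = -0.1000
Numerator Σ(Δy_t−Δȳ)(Δy_{t+1}−Δȳ) = -300.3100
Denominator Σ(Δy_t−Δȳ)² = 482.9000
r_1(Δy) = -300.3100 / 482.9000 = -0.622

-0.622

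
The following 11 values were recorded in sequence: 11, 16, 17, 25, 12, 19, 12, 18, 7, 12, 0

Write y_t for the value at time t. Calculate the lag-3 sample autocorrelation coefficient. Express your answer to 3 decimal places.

-0.302

Mean ȳ = (11 + 16 + 17 + 25 + 12 + 19 + 12 + 18 + 7 + 12 + 0)/11 = 13.5455
Numerator Σ_{t=1}^{8}(y_t−ȳ)(y_{t+3}−ȳ) = -132.3471
Denominator Σ(y_t−ȳ)² = 438.7273
r_3 = -132.3471 / 438.7273 = -0.302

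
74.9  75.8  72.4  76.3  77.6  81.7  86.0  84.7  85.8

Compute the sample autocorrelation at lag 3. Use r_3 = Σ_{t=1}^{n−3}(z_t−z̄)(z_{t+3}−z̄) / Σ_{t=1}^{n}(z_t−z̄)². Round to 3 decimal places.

Mean z̄ = (74.9 + 75.8 + 72.4 + 76.3 + 77.6 + 81.7 + 86.0 + 84.7 + 85.8)/9 = 79.4667
Σ(z_t−z̄)(z_{t+3}−z̄) = (14.4611) + (6.8444) + (-15.7822) + (-20.6889) + (-9.7689) + (14.1444) = -10.7900
Denominator Σ(z_t−z̄)² = 212.9200
r_3 = -10.7900 / 212.9200 = -0.051

-0.051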